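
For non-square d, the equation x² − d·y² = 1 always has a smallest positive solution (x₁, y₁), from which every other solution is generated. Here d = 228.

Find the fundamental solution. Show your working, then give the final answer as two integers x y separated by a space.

151 10

√228 = [15; 10,30, …], period ℓ=2 (even) → k=1
i=0: a=15 ⇒ p=15, q=1
i=1: a=10 ⇒ p=151, q=10
fundamental: x₁=151, y₁=10  (since 22801 − 228·100 = 1)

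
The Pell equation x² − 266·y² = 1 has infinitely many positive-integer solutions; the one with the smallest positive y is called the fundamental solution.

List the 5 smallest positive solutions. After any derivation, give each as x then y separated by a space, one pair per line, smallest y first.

685 42
938449 57540
1285674445 78829758
1761373051201 107996710920
2413079794470925 147955415130642

d=266: √d = [16; 3,4,3,32] (ℓ=4, even), read p_3/q_3
i=0: a=16 ⇒ p=16, q=1
…
i=2: a=4 ⇒ p=212, q=13
i=3: a=3 ⇒ p=685, q=42
fundamental: x₁=685, y₁=42  (since 469225 − 266·1764 = 1)
(685+42√266)^2 = 938449 + 57540√266
(685+42√266)^3 = 1285674445 + 78829758√266
(685+42√266)^4 = 1761373051201 + 107996710920√266
(685+42√266)^5 = 2413079794470925 + 147955415130642√266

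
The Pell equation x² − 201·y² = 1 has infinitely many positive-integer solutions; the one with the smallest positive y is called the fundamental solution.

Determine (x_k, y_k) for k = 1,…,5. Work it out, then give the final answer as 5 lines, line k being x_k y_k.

d=201: √d = [14; 5,1,1,1,2,…,1,5,28] (ℓ=14, even), read p_13/q_13
i=0: a=14 ⇒ p=14, q=1
…
i=2: a=1 ⇒ p=85, q=6
…
i=4: a=1 ⇒ p=241, q=17
…
i=8: a=1 ⇒ p=8549, q=603
…
i=10: a=1 ⇒ p=33317, q=2350
i=11: a=1 ⇒ p=58085, q=4097
i=12: a=1 ⇒ p=91402, q=6447
i=13: a=5 ⇒ p=515095, q=36332
fundamental: x₁=515095, y₁=36332  (since 265322859025 − 201·1320014224 = 1)
(x_2, y_2) = (515095·515095 + 201·36332·36332, 515095·36332 + 36332·515095) = (530645718049, 37428863080)
(x_3, y_3) = (515095·530645718049 + 201·36332·37428863080, 515095·37428863080 + 36332·530645718049) = (546665912276384215, 38558840456348868)
(x_4, y_4) = (515095·546665912276384215 + 201·36332·38558840456348868, 515095·38558840456348868 + 36332·546665912276384215) = (563169756167477608732801, 39722931849688611461840)
(x_5, y_5) = (515095·563169756167477608732801 + 201·36332·39722931849688611461840, 515095·39722931849688611461840 + 36332·563169756167477608732801) = (580171851105627091828167877975, 40922167162192151801416600732)

515095 36332
530645718049 37428863080
546665912276384215 38558840456348868
563169756167477608732801 39722931849688611461840
580171851105627091828167877975 40922167162192151801416600732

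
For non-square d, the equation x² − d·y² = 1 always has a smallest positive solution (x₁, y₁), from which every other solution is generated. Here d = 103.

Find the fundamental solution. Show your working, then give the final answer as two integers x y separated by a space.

227528 22419

d=103: √d = [10; 6,1,2,1,1,9,1,1,2,1,6,20] (ℓ=12, even), read p_11/q_11
k=0  a_k=10  p_k/q_k = 10/1
…
k=2  a_k=1  p_k/q_k = 71/7
…
k=5  a_k=1  p_k/q_k = 477/47
…
k=7  a_k=1  p_k/q_k = 5044/497
…
k=9  a_k=2  p_k/q_k = 24266/2391
k=10  a_k=1  p_k/q_k = 33877/3338
k=11  a_k=6  p_k/q_k = 227528/22419
fundamental: x₁=227528, y₁=22419  (since 51768990784 − 103·502611561 = 1)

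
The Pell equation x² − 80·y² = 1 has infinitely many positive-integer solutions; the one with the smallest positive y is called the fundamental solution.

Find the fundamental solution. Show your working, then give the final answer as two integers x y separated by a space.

9 1

[8; 1,16] for √80; ℓ=2 ⇒ convergent index 1
k=0  a_k=8  p_k/q_k = 8/1
k=1  a_k=1  p_k/q_k = 9/1
→ (9, 1).  Check: 9²=81, 80·1²=80, difference 1.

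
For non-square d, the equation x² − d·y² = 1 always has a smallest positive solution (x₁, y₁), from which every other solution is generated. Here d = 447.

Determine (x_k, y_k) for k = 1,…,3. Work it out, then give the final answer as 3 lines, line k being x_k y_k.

148 7
43807 2072
12966724 613305

√447 = [21; 7,42, …], period ℓ=2 (even) → k=1
step 0: (21, 1)  from 21·(1,0) + (0,1)
step 1: (148, 7)  from 7·(21,1) + (1,0)
fundamental: x₁=148, y₁=7  (since 21904 − 447·49 = 1)
(x_2, y_2) = (148·148 + 447·7·7, 148·7 + 7·148) = (43807, 2072)
(x_3, y_3) = (148·43807 + 447·7·2072, 148·2072 + 7·43807) = (12966724, 613305)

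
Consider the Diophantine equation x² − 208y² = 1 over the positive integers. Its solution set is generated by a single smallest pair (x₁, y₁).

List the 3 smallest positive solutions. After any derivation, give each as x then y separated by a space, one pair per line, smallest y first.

649 45
842401 58410
1093435849 75816135

√208 → a₀=14, period (2,2,1,2,2,28); ℓ=6 even so k=5
step 0: (14, 1)  from 14·(1,0) + (0,1)
…
step 2: (72, 5)  from 2·(29,2) + (14,1)
step 3: (101, 7)  from 1·(72,5) + (29,2)
step 4: (274, 19)  from 2·(101,7) + (72,5)
step 5: (649, 45)  from 2·(274,19) + (101,7)
(x₁, y₁) = (649, 45);  649² − 208·45² = 1 ✓
k=2:  x_2 = 649·649+208·45·45 = 842401,  y_2 = 649·45+45·649 = 58410
k=3:  x_3 = 649·842401+208·45·58410 = 1093435849,  y_3 = 649·58410+45·842401 = 75816135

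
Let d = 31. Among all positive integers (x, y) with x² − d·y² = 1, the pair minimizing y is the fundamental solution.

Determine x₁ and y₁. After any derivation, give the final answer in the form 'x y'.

√31 = [5; 1,1,3,5,3,1,1,10, …], period ℓ=8 (even) → k=7
i=0: a=5 ⇒ p=5, q=1
…
i=5: a=3 ⇒ p=657, q=118
i=6: a=1 ⇒ p=863, q=155
i=7: a=1 ⇒ p=1520, q=273
(x₁, y₁) = (1520, 273);  1520² − 31·273² = 1 ✓

1520 273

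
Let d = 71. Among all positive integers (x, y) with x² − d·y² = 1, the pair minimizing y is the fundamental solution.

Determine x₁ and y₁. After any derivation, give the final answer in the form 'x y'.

[8; 2,2,1,7,1,2,2,16] for √71; ℓ=8 ⇒ convergent index 7
step 0: (8, 1)  from 8·(1,0) + (0,1)
step 1: (17, 2)  from 2·(8,1) + (1,0)
…
step 5: (514, 61)  from 1·(455,54) + (59,7)
step 6: (1483, 176)  from 2·(514,61) + (455,54)
step 7: (3480, 413)  from 2·(1483,176) + (514,61)
→ (3480, 413).  Check: 3480²=12110400, 71·413²=12110399, difference 1.

3480 413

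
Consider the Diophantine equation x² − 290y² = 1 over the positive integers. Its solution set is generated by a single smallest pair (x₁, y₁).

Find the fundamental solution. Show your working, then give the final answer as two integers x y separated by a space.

579 34

√290 → a₀=17, period (34); ℓ=1 odd so k=1
a_0=17:  p_0=17·1+0=17,  q_0=17·0+1=1
a_1=34:  p_1=34·17+1=579,  q_1=34·1+0=34
fundamental: x₁=579, y₁=34  (since 335241 − 290·1156 = 1)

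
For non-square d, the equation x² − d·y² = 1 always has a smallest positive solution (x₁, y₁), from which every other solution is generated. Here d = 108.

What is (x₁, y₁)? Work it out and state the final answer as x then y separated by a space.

1351 130

[10; 2,1,1,4,1,1,2,20] for √108; ℓ=8 ⇒ convergent index 7
k=0  a_k=10  p_k/q_k = 10/1
k=1  a_k=2  p_k/q_k = 21/2
…
k=6  a_k=1  p_k/q_k = 530/51
k=7  a_k=2  p_k/q_k = 1351/130
fundamental: x₁=1351, y₁=130  (since 1825201 − 108·16900 = 1)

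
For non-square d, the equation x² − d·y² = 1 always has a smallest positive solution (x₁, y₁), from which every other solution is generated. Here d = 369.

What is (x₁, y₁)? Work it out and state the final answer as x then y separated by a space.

[19; 4,1,3,2,7,4,7,2,3,1,4,38] for √369; ℓ=12 ⇒ convergent index 11
step 0: (19, 1)  from 19·(1,0) + (0,1)
step 1: (77, 4)  from 4·(19,1) + (1,0)
step 2: (96, 5)  from 1·(77,4) + (19,1)
step 3: (365, 19)  from 3·(96,5) + (77,4)
…
step 6: (25414, 1323)  from 4·(6147,320) + (826,43)
…
step 10: (1758061, 91521)  from 1·(1364557,71036) + (393504,20485)
step 11: (8396801, 437120)  from 4·(1758061,91521) + (1364557,71036)
→ (8396801, 437120).  Check: 8396801²=70506267033601, 369·437120²=70506267033600, difference 1.

8396801 437120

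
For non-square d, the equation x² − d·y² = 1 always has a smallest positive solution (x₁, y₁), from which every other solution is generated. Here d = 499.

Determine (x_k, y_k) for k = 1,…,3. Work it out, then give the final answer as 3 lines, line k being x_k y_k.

√499 → a₀=22, period (2,1,21,1,2,44); ℓ=6 even so k=5
k=0  a_k=22  p_k/q_k = 22/1
…
k=4  a_k=1  p_k/q_k = 1519/68
k=5  a_k=2  p_k/q_k = 4490/201
→ (4490, 201).  Check: 4490²=20160100, 499·201²=20160099, difference 1.
(4490+201√499)^2 = 40320199 + 1804980√499
(4490+201√499)^3 = 362075382530 + 16208720199√499

4490 201
40320199 1804980
362075382530 16208720199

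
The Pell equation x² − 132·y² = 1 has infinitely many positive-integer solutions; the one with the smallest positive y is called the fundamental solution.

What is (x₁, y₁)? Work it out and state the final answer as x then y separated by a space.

23 2

d=132: √d = [11; 2,22] (ℓ=2, even), read p_1/q_1
a_0=11:  p_0=11·1+0=11,  q_0=11·0+1=1
a_1=2:  p_1=2·11+1=23,  q_1=2·1+0=2
→ (23, 2).  Check: 23²=529, 132·2²=528, difference 1.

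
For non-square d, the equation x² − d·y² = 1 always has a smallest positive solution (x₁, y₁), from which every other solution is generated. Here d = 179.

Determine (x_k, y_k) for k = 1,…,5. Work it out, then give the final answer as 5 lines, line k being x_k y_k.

4190210 313191
35115719688199 2624672120220
294284479589372473370 21995854729733779209
2466227538440333747559727201 184334500894152933286567560
20668022587695847460244899657331050 1544800537983355129318686777395991

d=179: √d = [13; 2,1,1,1,3,…,1,2,26] (ℓ=14, even), read p_13/q_13
i=0: a=13 ⇒ p=13, q=1
i=1: a=2 ⇒ p=27, q=2
i=2: a=1 ⇒ p=40, q=3
…
i=4: a=1 ⇒ p=107, q=8
…
i=7: a=13 ⇒ p=26999, q=2018
i=8: a=5 ⇒ p=137042, q=10243
i=9: a=3 ⇒ p=438125, q=32747
i=10: a=1 ⇒ p=575167, q=42990
…
i=12: a=1 ⇒ p=1588459, q=118727
i=13: a=2 ⇒ p=4190210, q=313191
→ (4190210, 313191).  Check: 4190210²=17557859844100, 179·313191²=17557859844099, difference 1.
n=2: (4190210,313191)∘(4190210,313191) = (4190210·4190210+179·313191·313191, 4190210·313191+313191·4190210) = (35115719688199,2624672120220)
n=3: (35115719688199,2624672120220)∘(4190210,313191) = (4190210·35115719688199+179·313191·2624672120220, 4190210·2624672120220+313191·35115719688199) = (294284479589372473370,21995854729733779209)
n=4: (294284479589372473370,21995854729733779209)∘(4190210,313191) = (4190210·294284479589372473370+179·313191·21995854729733779209, 4190210·21995854729733779209+313191·294284479589372473370) = (2466227538440333747559727201,184334500894152933286567560)
n=5: (2466227538440333747559727201,184334500894152933286567560)∘(4190210,313191) = (4190210·2466227538440333747559727201+179·313191·184334500894152933286567560, 4190210·184334500894152933286567560+313191·2466227538440333747559727201) = (20668022587695847460244899657331050,1544800537983355129318686777395991)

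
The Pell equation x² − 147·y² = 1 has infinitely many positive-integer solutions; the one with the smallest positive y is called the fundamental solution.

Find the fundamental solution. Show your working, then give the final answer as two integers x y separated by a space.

97 8

√147 = [12; 8,24, …], period ℓ=2 (even) → k=1
i=0: a=12 ⇒ p=12, q=1
i=1: a=8 ⇒ p=97, q=8
→ (97, 8).  Check: 97²=9409, 147·8²=9408, difference 1.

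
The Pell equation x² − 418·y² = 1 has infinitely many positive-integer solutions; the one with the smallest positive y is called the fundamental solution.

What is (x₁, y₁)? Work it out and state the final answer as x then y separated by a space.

33857 1656

√418 → a₀=20, period (2,4,20,4,2,40); ℓ=6 even so k=5
k=0  a_k=20  p_k/q_k = 20/1
…
k=4  a_k=4  p_k/q_k = 15068/737
k=5  a_k=2  p_k/q_k = 33857/1656
(x₁, y₁) = (33857, 1656);  33857² − 418·1656² = 1 ✓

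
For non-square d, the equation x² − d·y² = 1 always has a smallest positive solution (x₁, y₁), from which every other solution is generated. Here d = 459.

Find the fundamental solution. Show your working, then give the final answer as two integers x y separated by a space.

499850 23331

√459 = [21; 2,2,1,4,21,4,1,2,2,42, …], period ℓ=10 (even) → k=9
step 0: (21, 1)  from 21·(1,0) + (0,1)
…
step 3: (150, 7)  from 1·(107,5) + (43,2)
…
step 5: (14997, 700)  from 21·(707,33) + (150,7)
…
step 7: (75692, 3533)  from 1·(60695,2833) + (14997,700)
step 8: (212079, 9899)  from 2·(75692,3533) + (60695,2833)
step 9: (499850, 23331)  from 2·(212079,9899) + (75692,3533)
→ (499850, 23331).  Check: 499850²=249850022500, 459·23331²=249850022499, difference 1.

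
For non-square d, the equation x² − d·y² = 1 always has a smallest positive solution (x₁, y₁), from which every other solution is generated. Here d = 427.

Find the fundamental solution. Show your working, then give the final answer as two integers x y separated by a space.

√427 = [20; 1,1,1,40, …], period ℓ=4 (even) → k=3
step 0: (20, 1)  from 20·(1,0) + (0,1)
…
step 2: (41, 2)  from 1·(21,1) + (20,1)
step 3: (62, 3)  from 1·(41,2) + (21,1)
fundamental: x₁=62, y₁=3  (since 3844 − 427·9 = 1)

62 3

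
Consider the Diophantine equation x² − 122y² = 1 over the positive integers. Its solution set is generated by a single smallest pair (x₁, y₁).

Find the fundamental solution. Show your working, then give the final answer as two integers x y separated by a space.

[11; 22] for √122; ℓ=1 ⇒ convergent index 1
k=0  a_k=11  p_k/q_k = 11/1
k=1  a_k=22  p_k/q_k = 243/22
(x₁, y₁) = (243, 22);  243² − 122·22² = 1 ✓

243 22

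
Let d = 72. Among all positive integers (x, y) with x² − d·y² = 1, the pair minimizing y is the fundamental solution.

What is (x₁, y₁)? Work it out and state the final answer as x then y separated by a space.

√72 = [8; 2,16, …], period ℓ=2 (even) → k=1
k=0  a_k=8  p_k/q_k = 8/1
k=1  a_k=2  p_k/q_k = 17/2
(x₁, y₁) = (17, 2);  17² − 72·2² = 1 ✓

17 2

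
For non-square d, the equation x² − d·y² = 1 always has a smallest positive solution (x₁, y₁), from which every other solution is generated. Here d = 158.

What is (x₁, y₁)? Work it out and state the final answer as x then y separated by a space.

7743 616

√158 → a₀=12, period (1,1,3,12,3,1,1,24); ℓ=8 even so k=7
step 0: (12, 1)  from 12·(1,0) + (0,1)
…
step 3: (88, 7)  from 3·(25,2) + (13,1)
step 4: (1081, 86)  from 12·(88,7) + (25,2)
step 5: (3331, 265)  from 3·(1081,86) + (88,7)
step 6: (4412, 351)  from 1·(3331,265) + (1081,86)
step 7: (7743, 616)  from 1·(4412,351) + (3331,265)
→ (7743, 616).  Check: 7743²=59954049, 158·616²=59954048, difference 1.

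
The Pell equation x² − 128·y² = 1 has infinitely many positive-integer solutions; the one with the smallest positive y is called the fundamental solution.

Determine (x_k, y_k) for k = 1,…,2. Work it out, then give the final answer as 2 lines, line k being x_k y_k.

√128 → a₀=11, period (3,5,3,22); ℓ=4 even so k=3
a_0=11:  p_0=11·1+0=11,  q_0=11·0+1=1
a_1=3:  p_1=3·11+1=34,  q_1=3·1+0=3
a_2=5:  p_2=5·34+11=181,  q_2=5·3+1=16
a_3=3:  p_3=3·181+34=577,  q_3=3·16+3=51
(x₁, y₁) = (577, 51);  577² − 128·51² = 1 ✓
k=2:  x_2 = 577·577+128·51·51 = 665857,  y_2 = 577·51+51·577 = 58854

577 51
665857 58854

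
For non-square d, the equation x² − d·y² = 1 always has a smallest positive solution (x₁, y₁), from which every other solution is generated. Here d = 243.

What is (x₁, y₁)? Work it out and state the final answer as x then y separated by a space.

70226 4505

√243 → a₀=15, period (1,1,2,3,15,3,2,1,1,30); ℓ=10 even so k=9
i=0: a=15 ⇒ p=15, q=1
i=1: a=1 ⇒ p=16, q=1
i=2: a=1 ⇒ p=31, q=2
i=3: a=2 ⇒ p=78, q=5
i=4: a=3 ⇒ p=265, q=17
…
i=7: a=2 ⇒ p=28901, q=1854
i=8: a=1 ⇒ p=41325, q=2651
i=9: a=1 ⇒ p=70226, q=4505
→ (70226, 4505).  Check: 70226²=4931691076, 243·4505²=4931691075, difference 1.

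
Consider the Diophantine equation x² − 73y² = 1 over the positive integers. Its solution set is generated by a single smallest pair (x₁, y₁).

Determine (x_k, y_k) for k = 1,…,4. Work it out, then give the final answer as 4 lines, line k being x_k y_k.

[8; 1,1,5,5,1,1,16] for √73; ℓ=7 ⇒ convergent index 13
i=0: a=8 ⇒ p=8, q=1
i=1: a=1 ⇒ p=9, q=1
…
i=11: a=5 ⇒ p=1040241, q=121751
i=12: a=1 ⇒ p=1241008, q=145249
i=13: a=1 ⇒ p=2281249, q=267000
→ (2281249, 267000).  Check: 2281249²=5204097000001, 73·267000²=5204097000000, difference 1.
(2281249+267000√73)^2 = 10408194000001 + 1218186966000√73
(2281249+267000√73)^3 = 47487364308614281249 + 5557975596000801000√73
(2281249+267000√73)^4 = 216661004683313632776000001 + 25358252540801244373932000√73

2281249 267000
10408194000001 1218186966000
47487364308614281249 5557975596000801000
216661004683313632776000001 25358252540801244373932000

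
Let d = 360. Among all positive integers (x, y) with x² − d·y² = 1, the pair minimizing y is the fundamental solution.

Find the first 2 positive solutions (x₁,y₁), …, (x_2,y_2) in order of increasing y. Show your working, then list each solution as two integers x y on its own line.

√360 = [18; 1,36, …], period ℓ=2 (even) → k=1
step 0: (18, 1)  from 18·(1,0) + (0,1)
step 1: (19, 1)  from 1·(18,1) + (1,0)
→ (19, 1).  Check: 19²=361, 360·1²=360, difference 1.
(x_2, y_2) = (19·19 + 360·1·1, 19·1 + 1·19) = (721, 38)

19 1
721 38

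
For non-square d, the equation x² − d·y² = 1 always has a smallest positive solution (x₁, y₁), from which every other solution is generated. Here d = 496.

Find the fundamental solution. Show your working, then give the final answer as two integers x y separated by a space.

4620799 207480

√496 = [22; 3,1,2,4,1,…,1,3,44, …], period ℓ=16 (even) → k=15
i=0: a=22 ⇒ p=22, q=1
…
i=3: a=2 ⇒ p=245, q=11
…
i=5: a=1 ⇒ p=1314, q=59
…
i=7: a=2 ⇒ p=6080, q=273
…
i=11: a=1 ⇒ p=84875, q=3811
i=12: a=4 ⇒ p=389209, q=17476
i=13: a=2 ⇒ p=863293, q=38763
i=14: a=1 ⇒ p=1252502, q=56239
i=15: a=3 ⇒ p=4620799, q=207480
(x₁, y₁) = (4620799, 207480);  4620799² − 496·207480² = 1 ✓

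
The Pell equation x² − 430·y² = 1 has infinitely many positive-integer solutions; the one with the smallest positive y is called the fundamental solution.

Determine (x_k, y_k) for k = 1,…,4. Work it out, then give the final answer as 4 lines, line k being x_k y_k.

2862251 138030
16384961574001 790153011060
93795745300289010251 4523232492118854090
536933931562978654798296001 25893253447598574322902120

[20; 1,2,1,3,1,…,2,1,40] for √430; ℓ=14 ⇒ convergent index 13
k=0  a_k=20  p_k/q_k = 20/1
…
k=2  a_k=2  p_k/q_k = 62/3
…
k=6  a_k=6  p_k/q_k = 2675/129
k=7  a_k=8  p_k/q_k = 21794/1051
…
k=9  a_k=1  p_k/q_k = 155233/7486
k=10  a_k=3  p_k/q_k = 599138/28893
…
k=12  a_k=2  p_k/q_k = 2107880/101651
k=13  a_k=1  p_k/q_k = 2862251/138030
→ (2862251, 138030).  Check: 2862251²=8192480787001, 430·138030²=8192480787000, difference 1.
(2862251+138030√430)^2 = 16384961574001 + 790153011060√430
(2862251+138030√430)^3 = 93795745300289010251 + 4523232492118854090√430
(2862251+138030√430)^4 = 536933931562978654798296001 + 25893253447598574322902120√430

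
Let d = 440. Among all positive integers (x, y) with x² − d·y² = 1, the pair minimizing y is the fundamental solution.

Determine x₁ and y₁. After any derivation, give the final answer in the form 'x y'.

√440 → a₀=20, period (1,40); ℓ=2 even so k=1
k=0  a_k=20  p_k/q_k = 20/1
k=1  a_k=1  p_k/q_k = 21/1
→ (21, 1).  Check: 21²=441, 440·1²=440, difference 1.

21 1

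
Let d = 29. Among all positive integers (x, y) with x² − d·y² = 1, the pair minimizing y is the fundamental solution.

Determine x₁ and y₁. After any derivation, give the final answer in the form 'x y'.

9801 1820

d=29: √d = [5; 2,1,1,2,10] (ℓ=5, odd), read p_9/q_9
i=0: a=5 ⇒ p=5, q=1
i=1: a=2 ⇒ p=11, q=2
…
i=4: a=2 ⇒ p=70, q=13
…
i=8: a=1 ⇒ p=3775, q=701
i=9: a=2 ⇒ p=9801, q=1820
fundamental: x₁=9801, y₁=1820  (since 96059601 − 29·3312400 = 1)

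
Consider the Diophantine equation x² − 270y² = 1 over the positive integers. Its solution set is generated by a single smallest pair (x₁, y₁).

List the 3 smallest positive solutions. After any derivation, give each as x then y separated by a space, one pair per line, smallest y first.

5291 322
55989361 3407404
592479412811 36057148806

[16; 2,3,6,3,2,32] for √270; ℓ=6 ⇒ convergent index 5
a_0=16:  p_0=16·1+0=16,  q_0=16·0+1=1
…
a_4=3:  p_4=3·723+115=2284,  q_4=3·44+7=139
a_5=2:  p_5=2·2284+723=5291,  q_5=2·139+44=322
(x₁, y₁) = (5291, 322);  5291² − 270·322² = 1 ✓
n=2: (5291,322)∘(5291,322) = (5291·5291+270·322·322, 5291·322+322·5291) = (55989361,3407404)
n=3: (55989361,3407404)∘(5291,322) = (5291·55989361+270·322·3407404, 5291·3407404+322·55989361) = (592479412811,36057148806)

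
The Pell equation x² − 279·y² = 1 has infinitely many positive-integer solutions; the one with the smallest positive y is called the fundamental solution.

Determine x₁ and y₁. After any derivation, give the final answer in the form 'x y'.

√279 = [16; 1,2,2,1,2,2,1,32, …], period ℓ=8 (even) → k=7
a_0=16:  p_0=16·1+0=16,  q_0=16·0+1=1
a_1=1:  p_1=1·16+1=17,  q_1=1·1+0=1
…
a_4=1:  p_4=1·117+50=167,  q_4=1·7+3=10
a_5=2:  p_5=2·167+117=451,  q_5=2·10+7=27
a_6=2:  p_6=2·451+167=1069,  q_6=2·27+10=64
a_7=1:  p_7=1·1069+451=1520,  q_7=1·64+27=91
(x₁, y₁) = (1520, 91);  1520² − 279·91² = 1 ✓

1520 91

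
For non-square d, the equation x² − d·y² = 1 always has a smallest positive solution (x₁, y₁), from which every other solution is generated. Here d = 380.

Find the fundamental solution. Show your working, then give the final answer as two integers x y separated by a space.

√380 = [19; 2,38, …], period ℓ=2 (even) → k=1
a_0=19:  p_0=19·1+0=19,  q_0=19·0+1=1
a_1=2:  p_1=2·19+1=39,  q_1=2·1+0=2
→ (39, 2).  Check: 39²=1521, 380·2²=1520, difference 1.

39 2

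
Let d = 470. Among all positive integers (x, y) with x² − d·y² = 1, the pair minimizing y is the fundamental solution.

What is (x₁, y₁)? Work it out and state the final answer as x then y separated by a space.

1691 78

[21; 1,2,8,2,1,42] for √470; ℓ=6 ⇒ convergent index 5
i=0: a=21 ⇒ p=21, q=1
…
i=2: a=2 ⇒ p=65, q=3
…
i=4: a=2 ⇒ p=1149, q=53
i=5: a=1 ⇒ p=1691, q=78
fundamental: x₁=1691, y₁=78  (since 2859481 − 470·6084 = 1)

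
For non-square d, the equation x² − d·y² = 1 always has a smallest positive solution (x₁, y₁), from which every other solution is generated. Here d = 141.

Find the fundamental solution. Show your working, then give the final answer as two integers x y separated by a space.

√141 → a₀=11, period (1,6,1,22); ℓ=4 even so k=3
step 0: (11, 1)  from 11·(1,0) + (0,1)
…
step 2: (83, 7)  from 6·(12,1) + (11,1)
step 3: (95, 8)  from 1·(83,7) + (12,1)
→ (95, 8).  Check: 95²=9025, 141·8²=9024, difference 1.

95 8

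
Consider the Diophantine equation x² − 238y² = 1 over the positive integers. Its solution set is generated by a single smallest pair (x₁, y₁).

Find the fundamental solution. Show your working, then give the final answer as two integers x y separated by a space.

11663 756

d=238: √d = [15; 2,2,1,14,1,2,2,30] (ℓ=8, even), read p_7/q_7
k=0  a_k=15  p_k/q_k = 15/1
k=1  a_k=2  p_k/q_k = 31/2
k=2  a_k=2  p_k/q_k = 77/5
…
k=4  a_k=14  p_k/q_k = 1589/103
k=5  a_k=1  p_k/q_k = 1697/110
k=6  a_k=2  p_k/q_k = 4983/323
k=7  a_k=2  p_k/q_k = 11663/756
fundamental: x₁=11663, y₁=756  (since 136025569 − 238·571536 = 1)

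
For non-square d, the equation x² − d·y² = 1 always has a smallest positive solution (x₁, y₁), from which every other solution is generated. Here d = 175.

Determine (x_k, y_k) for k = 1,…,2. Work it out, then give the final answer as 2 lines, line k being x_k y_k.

2024 153
8193151 619344

d=175: √d = [13; 4,2,1,2,4,26] (ℓ=6, even), read p_5/q_5
step 0: (13, 1)  from 13·(1,0) + (0,1)
step 1: (53, 4)  from 4·(13,1) + (1,0)
step 2: (119, 9)  from 2·(53,4) + (13,1)
step 3: (172, 13)  from 1·(119,9) + (53,4)
step 4: (463, 35)  from 2·(172,13) + (119,9)
step 5: (2024, 153)  from 4·(463,35) + (172,13)
(x₁, y₁) = (2024, 153);  2024² − 175·153² = 1 ✓
(2024+153√175)^2 = 8193151 + 619344√175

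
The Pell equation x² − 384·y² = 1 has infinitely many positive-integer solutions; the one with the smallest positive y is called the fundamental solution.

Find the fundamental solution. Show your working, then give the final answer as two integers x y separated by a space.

4801 245

√384 → a₀=19, period (1,1,2,9,2,1,1,38); ℓ=8 even so k=7
k=0  a_k=19  p_k/q_k = 19/1
k=1  a_k=1  p_k/q_k = 20/1
…
k=3  a_k=2  p_k/q_k = 98/5
…
k=6  a_k=1  p_k/q_k = 2861/146
k=7  a_k=1  p_k/q_k = 4801/245
fundamental: x₁=4801, y₁=245  (since 23049601 − 384·60025 = 1)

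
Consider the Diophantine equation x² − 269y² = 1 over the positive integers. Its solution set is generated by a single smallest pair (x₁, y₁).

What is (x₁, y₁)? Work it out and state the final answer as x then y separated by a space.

13449 820

√269 → a₀=16, period (2,2,32); ℓ=3 odd so k=5
step 0: (16, 1)  from 16·(1,0) + (0,1)
step 1: (33, 2)  from 2·(16,1) + (1,0)
…
step 3: (2657, 162)  from 32·(82,5) + (33,2)
step 4: (5396, 329)  from 2·(2657,162) + (82,5)
step 5: (13449, 820)  from 2·(5396,329) + (2657,162)
→ (13449, 820).  Check: 13449²=180875601, 269·820²=180875600, difference 1.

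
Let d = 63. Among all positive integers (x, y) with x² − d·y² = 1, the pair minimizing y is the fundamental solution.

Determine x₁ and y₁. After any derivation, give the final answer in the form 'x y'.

8 1

[7; 1,14] for √63; ℓ=2 ⇒ convergent index 1
a_0=7:  p_0=7·1+0=7,  q_0=7·0+1=1
a_1=1:  p_1=1·7+1=8,  q_1=1·1+0=1
(x₁, y₁) = (8, 1);  8² − 63·1² = 1 ✓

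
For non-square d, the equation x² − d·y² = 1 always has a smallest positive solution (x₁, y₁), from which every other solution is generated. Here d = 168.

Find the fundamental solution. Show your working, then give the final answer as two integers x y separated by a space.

13 1

√168 = [12; 1,24, …], period ℓ=2 (even) → k=1
step 0: (12, 1)  from 12·(1,0) + (0,1)
step 1: (13, 1)  from 1·(12,1) + (1,0)
fundamental: x₁=13, y₁=1  (since 169 − 168·1 = 1)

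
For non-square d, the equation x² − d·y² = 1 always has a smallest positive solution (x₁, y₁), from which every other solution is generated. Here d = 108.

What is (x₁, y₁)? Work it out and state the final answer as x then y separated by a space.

√108 → a₀=10, period (2,1,1,4,1,1,2,20); ℓ=8 even so k=7
a_0=10:  p_0=10·1+0=10,  q_0=10·0+1=1
…
a_3=1:  p_3=1·31+21=52,  q_3=1·3+2=5
…
a_6=1:  p_6=1·291+239=530,  q_6=1·28+23=51
a_7=2:  p_7=2·530+291=1351,  q_7=2·51+28=130
(x₁, y₁) = (1351, 130);  1351² − 108·130² = 1 ✓

1351 130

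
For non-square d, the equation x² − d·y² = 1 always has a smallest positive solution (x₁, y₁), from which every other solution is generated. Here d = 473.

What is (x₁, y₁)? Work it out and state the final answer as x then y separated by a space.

√473 → a₀=21, period (1,2,1,42); ℓ=4 even so k=3
step 0: (21, 1)  from 21·(1,0) + (0,1)
…
step 2: (65, 3)  from 2·(22,1) + (21,1)
step 3: (87, 4)  from 1·(65,3) + (22,1)
(x₁, y₁) = (87, 4);  87² − 473·4² = 1 ✓

87 4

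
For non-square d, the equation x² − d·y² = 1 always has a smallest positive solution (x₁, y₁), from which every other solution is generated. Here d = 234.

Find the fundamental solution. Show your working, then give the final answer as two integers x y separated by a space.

√234 → a₀=15, period (3,2,1,2,1,2,3,30); ℓ=8 even so k=7
a_0=15:  p_0=15·1+0=15,  q_0=15·0+1=1
…
a_2=2:  p_2=2·46+15=107,  q_2=2·3+1=7
…
a_4=2:  p_4=2·153+107=413,  q_4=2·10+7=27
a_5=1:  p_5=1·413+153=566,  q_5=1·27+10=37
a_6=2:  p_6=2·566+413=1545,  q_6=2·37+27=101
a_7=3:  p_7=3·1545+566=5201,  q_7=3·101+37=340
(x₁, y₁) = (5201, 340);  5201² − 234·340² = 1 ✓

5201 340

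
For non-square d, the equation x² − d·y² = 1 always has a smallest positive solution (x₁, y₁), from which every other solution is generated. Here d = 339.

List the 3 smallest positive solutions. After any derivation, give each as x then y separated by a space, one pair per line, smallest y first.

97970 5321
19196241799 1042596740
3761311617998090 204286405230279

√339 = [18; 2,2,2,1,17,1,2,2,2,36, …], period ℓ=10 (even) → k=9
k=0  a_k=18  p_k/q_k = 18/1
…
k=4  a_k=1  p_k/q_k = 313/17
k=5  a_k=17  p_k/q_k = 5542/301
…
k=8  a_k=2  p_k/q_k = 40359/2192
k=9  a_k=2  p_k/q_k = 97970/5321
→ (97970, 5321).  Check: 97970²=9598120900, 339·5321²=9598120899, difference 1.
n=2: (97970,5321)∘(97970,5321) = (97970·97970+339·5321·5321, 97970·5321+5321·97970) = (19196241799,1042596740)
n=3: (19196241799,1042596740)∘(97970,5321) = (97970·19196241799+339·5321·1042596740, 97970·1042596740+5321·19196241799) = (3761311617998090,204286405230279)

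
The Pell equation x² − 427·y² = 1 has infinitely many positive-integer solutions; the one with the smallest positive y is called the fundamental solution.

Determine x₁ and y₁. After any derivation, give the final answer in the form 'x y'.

√427 → a₀=20, period (1,1,1,40); ℓ=4 even so k=3
k=0  a_k=20  p_k/q_k = 20/1
k=1  a_k=1  p_k/q_k = 21/1
k=2  a_k=1  p_k/q_k = 41/2
k=3  a_k=1  p_k/q_k = 62/3
(x₁, y₁) = (62, 3);  62² − 427·3² = 1 ✓

62 3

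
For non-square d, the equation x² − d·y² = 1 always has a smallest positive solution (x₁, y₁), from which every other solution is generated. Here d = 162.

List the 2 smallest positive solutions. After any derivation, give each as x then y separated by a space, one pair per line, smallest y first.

19601 1540
768398401 60371080

d=162: √d = [12; 1,2,1,2,12,2,1,2,1,24] (ℓ=10, even), read p_9/q_9
i=0: a=12 ⇒ p=12, q=1
i=1: a=1 ⇒ p=13, q=1
…
i=6: a=2 ⇒ p=3602, q=283
…
i=8: a=2 ⇒ p=14268, q=1121
i=9: a=1 ⇒ p=19601, q=1540
fundamental: x₁=19601, y₁=1540  (since 384199201 − 162·2371600 = 1)
(x_2, y_2) = (19601·19601 + 162·1540·1540, 19601·1540 + 1540·19601) = (768398401, 60371080)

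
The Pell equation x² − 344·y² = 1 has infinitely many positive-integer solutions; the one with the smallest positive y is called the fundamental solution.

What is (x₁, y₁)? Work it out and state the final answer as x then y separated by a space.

d=344: √d = [18; 1,1,4,1,3,1,4,1,1,36] (ℓ=10, even), read p_9/q_9
k=0  a_k=18  p_k/q_k = 18/1
…
k=2  a_k=1  p_k/q_k = 37/2
…
k=4  a_k=1  p_k/q_k = 204/11
…
k=6  a_k=1  p_k/q_k = 983/53
…
k=8  a_k=1  p_k/q_k = 5694/307
k=9  a_k=1  p_k/q_k = 10405/561
fundamental: x₁=10405, y₁=561  (since 108264025 − 344·314721 = 1)

10405 561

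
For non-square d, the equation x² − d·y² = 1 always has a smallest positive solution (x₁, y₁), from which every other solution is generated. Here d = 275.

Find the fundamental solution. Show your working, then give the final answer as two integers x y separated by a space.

[16; 1,1,2,1,1,32] for √275; ℓ=6 ⇒ convergent index 5
k=0  a_k=16  p_k/q_k = 16/1
…
k=3  a_k=2  p_k/q_k = 83/5
k=4  a_k=1  p_k/q_k = 116/7
k=5  a_k=1  p_k/q_k = 199/12
→ (199, 12).  Check: 199²=39601, 275·12²=39600, difference 1.

199 12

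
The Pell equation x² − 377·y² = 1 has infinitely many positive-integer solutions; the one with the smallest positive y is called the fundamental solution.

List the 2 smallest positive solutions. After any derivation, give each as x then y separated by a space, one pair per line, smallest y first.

√377 = [19; 2,2,2,38, …], period ℓ=4 (even) → k=3
a_0=19:  p_0=19·1+0=19,  q_0=19·0+1=1
a_1=2:  p_1=2·19+1=39,  q_1=2·1+0=2
a_2=2:  p_2=2·39+19=97,  q_2=2·2+1=5
a_3=2:  p_3=2·97+39=233,  q_3=2·5+2=12
(x₁, y₁) = (233, 12);  233² − 377·12² = 1 ✓
(233+12√377)^2 = 108577 + 5592√377

233 12
108577 5592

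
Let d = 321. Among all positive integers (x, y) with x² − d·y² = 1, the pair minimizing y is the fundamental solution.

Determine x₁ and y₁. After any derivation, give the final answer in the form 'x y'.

215 12

d=321: √d = [17; 1,10,1,34] (ℓ=4, even), read p_3/q_3
k=0  a_k=17  p_k/q_k = 17/1
k=1  a_k=1  p_k/q_k = 18/1
k=2  a_k=10  p_k/q_k = 197/11
k=3  a_k=1  p_k/q_k = 215/12
→ (215, 12).  Check: 215²=46225, 321·12²=46224, difference 1.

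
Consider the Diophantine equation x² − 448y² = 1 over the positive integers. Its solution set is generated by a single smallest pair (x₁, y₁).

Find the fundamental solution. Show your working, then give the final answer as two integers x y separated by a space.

127 6

d=448: √d = [21; 6,42] (ℓ=2, even), read p_1/q_1
k=0  a_k=21  p_k/q_k = 21/1
k=1  a_k=6  p_k/q_k = 127/6
→ (127, 6).  Check: 127²=16129, 448·6²=16128, difference 1.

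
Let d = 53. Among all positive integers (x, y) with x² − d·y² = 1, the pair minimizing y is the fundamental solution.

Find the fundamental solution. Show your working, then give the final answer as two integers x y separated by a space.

66249 9100

√53 → a₀=7, period (3,1,1,3,14); ℓ=5 odd so k=9
a_0=7:  p_0=7·1+0=7,  q_0=7·0+1=1
…
a_6=3:  p_6=3·2599+182=7979,  q_6=3·357+25=1096
…
a_8=1:  p_8=1·10578+7979=18557,  q_8=1·1453+1096=2549
a_9=3:  p_9=3·18557+10578=66249,  q_9=3·2549+1453=9100
(x₁, y₁) = (66249, 9100);  66249² − 53·9100² = 1 ✓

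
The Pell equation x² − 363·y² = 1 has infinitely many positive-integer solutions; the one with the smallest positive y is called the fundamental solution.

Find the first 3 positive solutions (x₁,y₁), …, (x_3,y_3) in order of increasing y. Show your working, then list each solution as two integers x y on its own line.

362 19
262087 13756
189750626 9959325

√363 = [19; 19,38, …], period ℓ=2 (even) → k=1
i=0: a=19 ⇒ p=19, q=1
i=1: a=19 ⇒ p=362, q=19
→ (362, 19).  Check: 362²=131044, 363·19²=131043, difference 1.
(x_2, y_2) = (362·362 + 363·19·19, 362·19 + 19·362) = (262087, 13756)
(x_3, y_3) = (362·262087 + 363·19·13756, 362·13756 + 19·262087) = (189750626, 9959325)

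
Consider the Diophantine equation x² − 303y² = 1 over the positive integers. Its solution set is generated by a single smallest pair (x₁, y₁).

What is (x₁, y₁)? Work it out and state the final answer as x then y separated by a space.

2524 145

√303 = [17; 2,2,5,2,2,34, …], period ℓ=6 (even) → k=5
k=0  a_k=17  p_k/q_k = 17/1
k=1  a_k=2  p_k/q_k = 35/2
…
k=3  a_k=5  p_k/q_k = 470/27
k=4  a_k=2  p_k/q_k = 1027/59
k=5  a_k=2  p_k/q_k = 2524/145
fundamental: x₁=2524, y₁=145  (since 6370576 − 303·21025 = 1)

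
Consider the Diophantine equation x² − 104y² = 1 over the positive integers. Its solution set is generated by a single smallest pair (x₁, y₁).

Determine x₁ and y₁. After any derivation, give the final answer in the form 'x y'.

√104 → a₀=10, period (5,20); ℓ=2 even so k=1
step 0: (10, 1)  from 10·(1,0) + (0,1)
step 1: (51, 5)  from 5·(10,1) + (1,0)
fundamental: x₁=51, y₁=5  (since 2601 − 104·25 = 1)

51 5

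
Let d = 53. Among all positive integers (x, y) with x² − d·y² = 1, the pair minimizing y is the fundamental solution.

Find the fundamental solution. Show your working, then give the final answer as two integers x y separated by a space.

66249 9100

[7; 3,1,1,3,14] for √53; ℓ=5 ⇒ convergent index 9
step 0: (7, 1)  from 7·(1,0) + (0,1)
step 1: (22, 3)  from 3·(7,1) + (1,0)
…
step 3: (51, 7)  from 1·(29,4) + (22,3)
…
step 8: (18557, 2549)  from 1·(10578,1453) + (7979,1096)
step 9: (66249, 9100)  from 3·(18557,2549) + (10578,1453)
(x₁, y₁) = (66249, 9100);  66249² − 53·9100² = 1 ✓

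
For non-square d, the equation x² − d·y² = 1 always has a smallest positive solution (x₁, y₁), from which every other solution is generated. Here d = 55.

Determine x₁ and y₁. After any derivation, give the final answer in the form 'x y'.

89 12

[7; 2,2,2,14] for √55; ℓ=4 ⇒ convergent index 3
k=0  a_k=7  p_k/q_k = 7/1
…
k=2  a_k=2  p_k/q_k = 37/5
k=3  a_k=2  p_k/q_k = 89/12
(x₁, y₁) = (89, 12);  89² − 55·12² = 1 ✓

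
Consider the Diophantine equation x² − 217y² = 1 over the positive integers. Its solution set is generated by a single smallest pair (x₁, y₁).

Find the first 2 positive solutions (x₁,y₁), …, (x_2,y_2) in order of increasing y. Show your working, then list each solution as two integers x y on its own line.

3844063 260952
29553640695937 2006231855952

√217 → a₀=14, period (1,2,1,2,1,…,2,1,28); ℓ=16 even so k=15
a_0=14:  p_0=14·1+0=14,  q_0=14·0+1=1
…
a_2=2:  p_2=2·15+14=44,  q_2=2·1+1=3
a_3=1:  p_3=1·44+15=59,  q_3=1·3+1=4
a_4=2:  p_4=2·59+44=162,  q_4=2·4+3=11
a_5=1:  p_5=1·162+59=221,  q_5=1·11+4=15
a_6=1:  p_6=1·221+162=383,  q_6=1·15+11=26
…
a_9=9:  p_9=9·15055+3668=139163,  q_9=9·1022+249=9447
a_10=1:  p_10=1·139163+15055=154218,  q_10=1·9447+1022=10469
a_11=1:  p_11=1·154218+139163=293381,  q_11=1·10469+9447=19916
a_12=2:  p_12=2·293381+154218=740980,  q_12=2·19916+10469=50301
a_13=1:  p_13=1·740980+293381=1034361,  q_13=1·50301+19916=70217
a_14=2:  p_14=2·1034361+740980=2809702,  q_14=2·70217+50301=190735
a_15=1:  p_15=1·2809702+1034361=3844063,  q_15=1·190735+70217=260952
(x₁, y₁) = (3844063, 260952);  3844063² − 217·260952² = 1 ✓
(3844063+260952√217)^2 = 29553640695937 + 2006231855952√217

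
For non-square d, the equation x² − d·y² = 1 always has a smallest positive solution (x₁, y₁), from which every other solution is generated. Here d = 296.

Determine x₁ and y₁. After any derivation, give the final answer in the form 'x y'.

d=296: √d = [17; 4,1,7,1,4,34] (ℓ=6, even), read p_5/q_5
i=0: a=17 ⇒ p=17, q=1
i=1: a=4 ⇒ p=69, q=4
i=2: a=1 ⇒ p=86, q=5
i=3: a=7 ⇒ p=671, q=39
i=4: a=1 ⇒ p=757, q=44
i=5: a=4 ⇒ p=3699, q=215
→ (3699, 215).  Check: 3699²=13682601, 296·215²=13682600, difference 1.

3699 215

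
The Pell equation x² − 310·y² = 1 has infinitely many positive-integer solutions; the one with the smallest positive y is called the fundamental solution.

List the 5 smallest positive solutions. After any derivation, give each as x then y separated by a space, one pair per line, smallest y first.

d=310: √d = [17; 1,1,1,1,5,…,1,1,34] (ℓ=16, even), read p_15/q_15
i=0: a=17 ⇒ p=17, q=1
i=1: a=1 ⇒ p=18, q=1
i=2: a=1 ⇒ p=35, q=2
…
i=4: a=1 ⇒ p=88, q=5
i=5: a=5 ⇒ p=493, q=28
i=6: a=3 ⇒ p=1567, q=89
…
i=8: a=2 ⇒ p=5687, q=323
i=9: a=1 ⇒ p=7747, q=440
i=10: a=3 ⇒ p=28928, q=1643
i=11: a=5 ⇒ p=152387, q=8655
i=12: a=1 ⇒ p=181315, q=10298
i=13: a=1 ⇒ p=333702, q=18953
i=14: a=1 ⇒ p=515017, q=29251
i=15: a=1 ⇒ p=848719, q=48204
(x₁, y₁) = (848719, 48204);  848719² − 310·48204² = 1 ✓
(x_2, y_2) = (848719·848719 + 310·48204·48204, 848719·48204 + 48204·848719) = (1440647881921, 81823301352)
(x_3, y_3) = (848719·1440647881921 + 310·48204·81823301352, 848719·81823301352 + 48204·1440647881921) = (2445410459391369679, 138889981000287972)
(x_4, y_4) = (848719·2445410459391369679 + 310·48204·138889981000287972, 848719·138889981000287972 + 48204·2445410459391369679) = (4150932639366927117300481, 235757131569084991314384)
(x_5, y_5) = (848719·4150932639366927117300481 + 310·48204·235757131569084991314384, 848719·235757131569084991314384 + 48204·4150932639366927117300481) = (7045950797499272621676902497999, 400183113896225599505705060220)

848719 48204
1440647881921 81823301352
2445410459391369679 138889981000287972
4150932639366927117300481 235757131569084991314384
7045950797499272621676902497999 400183113896225599505705060220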